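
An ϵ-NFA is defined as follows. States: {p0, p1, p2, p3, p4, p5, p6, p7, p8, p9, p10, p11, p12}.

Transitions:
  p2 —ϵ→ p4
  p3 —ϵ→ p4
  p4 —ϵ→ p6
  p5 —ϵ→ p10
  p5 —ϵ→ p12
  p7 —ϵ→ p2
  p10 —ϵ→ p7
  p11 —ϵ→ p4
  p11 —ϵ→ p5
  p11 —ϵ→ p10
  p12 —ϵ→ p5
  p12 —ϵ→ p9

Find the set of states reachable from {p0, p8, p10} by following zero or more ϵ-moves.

{p0, p2, p4, p6, p7, p8, p10}

Start with {p0, p8, p10}.
From p10 via ϵ: add p7.
From p7 via ϵ: add p2.
From p2 via ϵ: add p4.
From p4 via ϵ: add p6.
No new states can be added; the closed set is {p0, p2, p4, p6, p7, p8, p10}.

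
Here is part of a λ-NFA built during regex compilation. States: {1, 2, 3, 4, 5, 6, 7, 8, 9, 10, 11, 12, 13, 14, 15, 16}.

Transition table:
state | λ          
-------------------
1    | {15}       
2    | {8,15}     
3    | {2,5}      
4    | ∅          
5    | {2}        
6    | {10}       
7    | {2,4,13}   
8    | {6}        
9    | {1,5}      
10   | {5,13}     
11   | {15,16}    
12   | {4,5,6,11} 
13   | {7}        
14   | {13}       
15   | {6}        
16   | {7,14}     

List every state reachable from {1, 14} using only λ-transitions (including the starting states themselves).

Start with {1, 14}.
From 1 via λ: add 15.
From 14 via λ: add 13.
From 13 via λ: add 7.
From 15 via λ: add 6.
From 6 via λ: add 10.
From 7 via λ: add 2, 4.
From 2 via λ: add 8.
From 10 via λ: add 5.
No new states can be added; the closed set is {1, 2, 4, 5, 6, 7, 8, 10, 13, 14, 15}.

{1, 2, 4, 5, 6, 7, 8, 10, 13, 14, 15}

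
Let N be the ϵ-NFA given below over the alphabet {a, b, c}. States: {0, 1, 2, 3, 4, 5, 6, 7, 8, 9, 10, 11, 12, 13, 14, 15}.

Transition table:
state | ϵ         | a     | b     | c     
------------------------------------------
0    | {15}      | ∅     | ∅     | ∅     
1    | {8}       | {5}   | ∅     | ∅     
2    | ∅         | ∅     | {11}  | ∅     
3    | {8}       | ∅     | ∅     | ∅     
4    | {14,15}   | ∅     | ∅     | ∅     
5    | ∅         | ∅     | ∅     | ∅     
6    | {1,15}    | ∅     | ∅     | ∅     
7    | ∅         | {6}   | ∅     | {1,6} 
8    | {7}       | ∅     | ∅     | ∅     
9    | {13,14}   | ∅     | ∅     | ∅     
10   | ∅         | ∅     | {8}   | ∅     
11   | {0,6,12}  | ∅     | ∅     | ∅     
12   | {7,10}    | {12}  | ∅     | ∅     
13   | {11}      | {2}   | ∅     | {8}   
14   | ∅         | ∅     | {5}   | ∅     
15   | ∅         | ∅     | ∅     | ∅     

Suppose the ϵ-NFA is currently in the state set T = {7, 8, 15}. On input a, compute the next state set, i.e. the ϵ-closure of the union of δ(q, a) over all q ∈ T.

{1, 6, 7, 8, 15}

7 on a → {6}.
No a-transition from 8, 15.
Union after reading a: {6}.
Now take the ϵ-closure:
From 6 via ϵ: add 1, 15.
From 1 via ϵ: add 8.
From 8 via ϵ: add 7.
No new states can be added; the closed set is {1, 6, 7, 8, 15}.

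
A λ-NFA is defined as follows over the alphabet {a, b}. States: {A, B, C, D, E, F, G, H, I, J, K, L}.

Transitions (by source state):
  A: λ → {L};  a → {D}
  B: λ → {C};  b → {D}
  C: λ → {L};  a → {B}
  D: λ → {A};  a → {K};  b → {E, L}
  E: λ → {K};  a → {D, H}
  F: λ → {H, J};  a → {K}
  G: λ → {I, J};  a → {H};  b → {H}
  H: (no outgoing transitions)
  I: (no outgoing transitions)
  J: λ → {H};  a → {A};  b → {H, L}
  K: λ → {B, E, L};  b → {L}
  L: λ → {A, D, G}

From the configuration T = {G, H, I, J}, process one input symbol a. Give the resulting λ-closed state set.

{A, D, G, H, I, J, L}

G on a → {H}.
J on a → {A}.
No a-transition from H, I.
Union after reading a: {A, H}.
Now take the λ-closure:
From A via λ: add L.
From L via λ: add D, G.
From G via λ: add I, J.
No new states can be added; the closed set is {A, D, G, H, I, J, L}.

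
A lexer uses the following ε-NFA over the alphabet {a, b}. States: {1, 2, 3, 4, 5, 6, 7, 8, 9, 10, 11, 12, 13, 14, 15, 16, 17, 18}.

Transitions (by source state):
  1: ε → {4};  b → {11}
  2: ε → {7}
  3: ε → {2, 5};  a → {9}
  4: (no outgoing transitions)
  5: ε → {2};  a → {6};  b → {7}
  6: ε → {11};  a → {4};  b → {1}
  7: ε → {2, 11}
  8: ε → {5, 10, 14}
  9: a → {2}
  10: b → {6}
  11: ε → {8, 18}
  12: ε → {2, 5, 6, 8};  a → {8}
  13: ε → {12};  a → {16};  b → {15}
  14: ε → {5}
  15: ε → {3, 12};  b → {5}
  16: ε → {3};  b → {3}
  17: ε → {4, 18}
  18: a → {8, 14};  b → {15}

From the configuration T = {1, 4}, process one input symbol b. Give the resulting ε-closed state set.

{2, 5, 7, 8, 10, 11, 14, 18}

1 on b → {11}.
No b-transition from 4.
Union after reading b: {11}.
Now take the ε-closure:
From 11 via ε: add 8, 18.
From 8 via ε: add 5, 10, 14.
From 5 via ε: add 2.
From 2 via ε: add 7.
No new states can be added; the closed set is {2, 5, 7, 8, 10, 11, 14, 18}.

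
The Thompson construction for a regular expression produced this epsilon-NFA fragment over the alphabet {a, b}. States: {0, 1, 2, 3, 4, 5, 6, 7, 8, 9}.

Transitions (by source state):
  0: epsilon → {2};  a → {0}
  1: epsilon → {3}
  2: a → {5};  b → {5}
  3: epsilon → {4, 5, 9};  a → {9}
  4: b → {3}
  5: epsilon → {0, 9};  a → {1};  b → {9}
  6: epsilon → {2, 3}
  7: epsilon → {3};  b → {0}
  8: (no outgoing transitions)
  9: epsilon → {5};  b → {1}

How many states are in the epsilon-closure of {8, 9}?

5

Start with {8, 9}.
From 9 via epsilon: add 5.
From 5 via epsilon: add 0.
From 0 via epsilon: add 2.
epsilon-closure = {0, 2, 5, 8, 9}, which has 5 states.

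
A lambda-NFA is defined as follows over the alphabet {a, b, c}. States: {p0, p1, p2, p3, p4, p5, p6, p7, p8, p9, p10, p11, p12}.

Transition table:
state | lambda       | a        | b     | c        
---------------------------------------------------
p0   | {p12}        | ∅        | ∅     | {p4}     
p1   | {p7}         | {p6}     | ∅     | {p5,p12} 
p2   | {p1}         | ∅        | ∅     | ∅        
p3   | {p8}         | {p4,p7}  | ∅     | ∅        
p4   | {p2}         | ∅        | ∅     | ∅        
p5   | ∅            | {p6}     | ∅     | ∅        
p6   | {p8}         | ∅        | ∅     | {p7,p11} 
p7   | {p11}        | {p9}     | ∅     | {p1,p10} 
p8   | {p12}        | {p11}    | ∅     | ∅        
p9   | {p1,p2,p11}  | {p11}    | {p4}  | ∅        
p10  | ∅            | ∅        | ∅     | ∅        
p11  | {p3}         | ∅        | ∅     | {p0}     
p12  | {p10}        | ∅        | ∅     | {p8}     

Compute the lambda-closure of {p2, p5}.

{p1, p2, p3, p5, p7, p8, p10, p11, p12}

Start with {p2, p5}.
From p2 via lambda: add p1.
From p1 via lambda: add p7.
From p7 via lambda: add p11.
From p11 via lambda: add p3.
From p3 via lambda: add p8.
From p8 via lambda: add p12.
From p12 via lambda: add p10.
No new states can be added; the closed set is {p1, p2, p3, p5, p7, p8, p10, p11, p12}.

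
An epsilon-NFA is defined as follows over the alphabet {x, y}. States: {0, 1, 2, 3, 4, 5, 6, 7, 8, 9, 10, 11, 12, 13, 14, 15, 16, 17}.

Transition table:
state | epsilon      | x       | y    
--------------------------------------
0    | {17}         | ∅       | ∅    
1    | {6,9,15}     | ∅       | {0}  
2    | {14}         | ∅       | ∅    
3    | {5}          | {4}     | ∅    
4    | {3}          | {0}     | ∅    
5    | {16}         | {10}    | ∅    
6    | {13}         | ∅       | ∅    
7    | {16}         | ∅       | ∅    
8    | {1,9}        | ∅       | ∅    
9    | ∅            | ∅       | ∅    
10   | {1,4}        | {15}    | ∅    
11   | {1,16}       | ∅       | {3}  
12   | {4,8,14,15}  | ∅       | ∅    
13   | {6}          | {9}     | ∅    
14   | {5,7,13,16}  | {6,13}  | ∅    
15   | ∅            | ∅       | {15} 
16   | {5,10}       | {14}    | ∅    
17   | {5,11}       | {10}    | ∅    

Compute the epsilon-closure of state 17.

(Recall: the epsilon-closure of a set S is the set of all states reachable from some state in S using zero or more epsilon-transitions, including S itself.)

{1, 3, 4, 5, 6, 9, 10, 11, 13, 15, 16, 17}

Start with {17}.
From 17 via epsilon: add 5, 11.
From 5 via epsilon: add 16.
From 11 via epsilon: add 1.
From 1 via epsilon: add 6, 9, 15.
From 16 via epsilon: add 10.
From 6 via epsilon: add 13.
From 10 via epsilon: add 4.
From 4 via epsilon: add 3.
No new states can be added; the closed set is {1, 3, 4, 5, 6, 9, 10, 11, 13, 15, 16, 17}.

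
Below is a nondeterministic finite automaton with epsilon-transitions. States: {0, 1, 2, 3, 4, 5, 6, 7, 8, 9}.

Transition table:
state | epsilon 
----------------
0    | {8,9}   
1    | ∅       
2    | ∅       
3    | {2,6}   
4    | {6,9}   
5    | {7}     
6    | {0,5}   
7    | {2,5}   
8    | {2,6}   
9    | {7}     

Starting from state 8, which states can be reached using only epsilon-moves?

Start with {8}.
From 8 via epsilon: add 2, 6.
From 6 via epsilon: add 0, 5.
From 0 via epsilon: add 9.
From 5 via epsilon: add 7.
No new states can be added; the closed set is {0, 2, 5, 6, 7, 8, 9}.

{0, 2, 5, 6, 7, 8, 9}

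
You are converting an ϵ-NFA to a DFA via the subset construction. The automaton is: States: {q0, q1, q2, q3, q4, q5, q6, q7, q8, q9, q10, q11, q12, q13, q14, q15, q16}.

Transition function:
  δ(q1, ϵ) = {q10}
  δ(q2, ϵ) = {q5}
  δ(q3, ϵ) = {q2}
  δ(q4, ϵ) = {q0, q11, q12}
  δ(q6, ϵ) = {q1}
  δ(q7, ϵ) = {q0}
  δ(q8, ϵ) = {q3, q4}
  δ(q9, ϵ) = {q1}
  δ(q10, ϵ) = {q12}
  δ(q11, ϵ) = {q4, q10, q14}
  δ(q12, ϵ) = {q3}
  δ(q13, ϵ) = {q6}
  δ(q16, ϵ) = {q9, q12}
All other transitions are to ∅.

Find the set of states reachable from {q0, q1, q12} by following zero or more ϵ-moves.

{q0, q1, q2, q3, q5, q10, q12}

Start with {q0, q1, q12}.
From q1 via ϵ: add q10.
From q12 via ϵ: add q3.
From q3 via ϵ: add q2.
From q2 via ϵ: add q5.
No new states can be added; the closed set is {q0, q1, q2, q3, q5, q10, q12}.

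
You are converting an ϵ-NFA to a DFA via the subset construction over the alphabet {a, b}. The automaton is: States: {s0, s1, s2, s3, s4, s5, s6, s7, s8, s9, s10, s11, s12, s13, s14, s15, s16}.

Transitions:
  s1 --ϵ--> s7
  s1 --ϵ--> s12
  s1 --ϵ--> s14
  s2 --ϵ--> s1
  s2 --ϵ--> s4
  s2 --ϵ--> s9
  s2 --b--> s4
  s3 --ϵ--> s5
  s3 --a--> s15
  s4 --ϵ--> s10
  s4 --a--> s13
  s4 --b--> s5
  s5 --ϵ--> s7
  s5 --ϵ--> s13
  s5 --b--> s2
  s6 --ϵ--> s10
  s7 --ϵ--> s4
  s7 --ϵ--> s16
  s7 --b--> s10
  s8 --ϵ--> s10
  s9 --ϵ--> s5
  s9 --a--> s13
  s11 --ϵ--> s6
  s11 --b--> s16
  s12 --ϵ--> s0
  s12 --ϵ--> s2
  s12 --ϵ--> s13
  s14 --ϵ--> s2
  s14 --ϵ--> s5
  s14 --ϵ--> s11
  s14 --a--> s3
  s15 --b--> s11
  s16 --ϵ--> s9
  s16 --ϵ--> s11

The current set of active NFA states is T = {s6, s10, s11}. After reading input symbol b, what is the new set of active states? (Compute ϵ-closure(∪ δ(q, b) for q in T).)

s11 on b → {s16}.
No b-transition from s6, s10.
Union after reading b: {s16}.
Now take the ϵ-closure:
From s16 via ϵ: add s9, s11.
From s9 via ϵ: add s5.
From s11 via ϵ: add s6.
From s5 via ϵ: add s7, s13.
From s6 via ϵ: add s10.
From s7 via ϵ: add s4.
No new states can be added; the closed set is {s4, s5, s6, s7, s9, s10, s11, s13, s16}.

{s4, s5, s6, s7, s9, s10, s11, s13, s16}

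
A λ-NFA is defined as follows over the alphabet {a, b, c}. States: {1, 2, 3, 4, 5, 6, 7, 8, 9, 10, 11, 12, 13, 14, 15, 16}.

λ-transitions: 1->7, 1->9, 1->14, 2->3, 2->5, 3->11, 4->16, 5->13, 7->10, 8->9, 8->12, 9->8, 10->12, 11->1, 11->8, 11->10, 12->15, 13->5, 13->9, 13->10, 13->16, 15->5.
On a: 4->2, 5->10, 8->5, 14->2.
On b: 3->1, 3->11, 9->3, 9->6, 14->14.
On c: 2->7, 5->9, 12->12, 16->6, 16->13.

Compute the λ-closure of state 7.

{5, 7, 8, 9, 10, 12, 13, 15, 16}

Start with {7}.
From 7 via λ: add 10.
From 10 via λ: add 12.
From 12 via λ: add 15.
From 15 via λ: add 5.
From 5 via λ: add 13.
From 13 via λ: add 9, 16.
From 9 via λ: add 8.
No new states can be added; the closed set is {5, 7, 8, 9, 10, 12, 13, 15, 16}.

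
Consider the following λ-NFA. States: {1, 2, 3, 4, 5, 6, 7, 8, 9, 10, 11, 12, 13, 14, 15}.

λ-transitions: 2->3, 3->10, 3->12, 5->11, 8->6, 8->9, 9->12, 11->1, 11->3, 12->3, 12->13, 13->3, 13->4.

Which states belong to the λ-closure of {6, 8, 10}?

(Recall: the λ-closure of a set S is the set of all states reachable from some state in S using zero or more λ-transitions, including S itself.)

Start with {6, 8, 10}.
From 8 via λ: add 9.
From 9 via λ: add 12.
From 12 via λ: add 3, 13.
From 13 via λ: add 4.
No new states can be added; the closed set is {3, 4, 6, 8, 9, 10, 12, 13}.

{3, 4, 6, 8, 9, 10, 12, 13}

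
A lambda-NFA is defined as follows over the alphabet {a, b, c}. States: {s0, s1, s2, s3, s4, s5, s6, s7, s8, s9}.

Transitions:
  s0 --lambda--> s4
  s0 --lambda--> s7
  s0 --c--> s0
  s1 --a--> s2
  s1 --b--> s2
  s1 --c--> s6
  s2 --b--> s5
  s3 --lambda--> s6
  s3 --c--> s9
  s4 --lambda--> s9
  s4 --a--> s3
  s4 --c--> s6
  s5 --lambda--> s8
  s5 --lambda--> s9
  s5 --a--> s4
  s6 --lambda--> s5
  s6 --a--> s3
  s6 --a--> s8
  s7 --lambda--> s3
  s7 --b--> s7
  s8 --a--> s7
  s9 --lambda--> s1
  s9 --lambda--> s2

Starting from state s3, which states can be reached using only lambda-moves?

Start with {s3}.
From s3 via lambda: add s6.
From s6 via lambda: add s5.
From s5 via lambda: add s8, s9.
From s9 via lambda: add s1, s2.
No new states can be added; the closed set is {s1, s2, s3, s5, s6, s8, s9}.

{s1, s2, s3, s5, s6, s8, s9}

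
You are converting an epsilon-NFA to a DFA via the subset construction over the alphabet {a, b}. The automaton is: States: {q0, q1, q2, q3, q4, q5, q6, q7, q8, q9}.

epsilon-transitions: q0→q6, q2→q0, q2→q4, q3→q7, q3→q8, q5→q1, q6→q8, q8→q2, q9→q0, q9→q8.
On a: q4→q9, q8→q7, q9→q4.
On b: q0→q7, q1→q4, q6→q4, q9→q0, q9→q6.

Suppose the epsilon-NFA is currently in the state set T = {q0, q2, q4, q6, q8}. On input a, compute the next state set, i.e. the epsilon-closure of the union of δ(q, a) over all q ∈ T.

q4 on a → {q9}.
q8 on a → {q7}.
No a-transition from q0, q2, q6.
Union after reading a: {q7, q9}.
Now take the epsilon-closure:
From q9 via epsilon: add q0, q8.
From q0 via epsilon: add q6.
From q8 via epsilon: add q2.
From q2 via epsilon: add q4.
No new states can be added; the closed set is {q0, q2, q4, q6, q7, q8, q9}.

{q0, q2, q4, q6, q7, q8, q9}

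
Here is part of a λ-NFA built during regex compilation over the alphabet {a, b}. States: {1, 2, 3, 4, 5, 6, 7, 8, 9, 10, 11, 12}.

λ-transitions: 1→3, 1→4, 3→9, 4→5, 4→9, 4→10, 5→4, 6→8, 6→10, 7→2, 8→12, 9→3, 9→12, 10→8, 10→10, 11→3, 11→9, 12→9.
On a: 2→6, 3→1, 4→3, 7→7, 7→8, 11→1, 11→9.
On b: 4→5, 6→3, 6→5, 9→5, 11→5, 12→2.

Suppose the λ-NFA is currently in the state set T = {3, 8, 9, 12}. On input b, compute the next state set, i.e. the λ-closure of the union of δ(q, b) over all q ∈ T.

9 on b → {5}.
12 on b → {2}.
No b-transition from 3, 8.
Union after reading b: {2, 5}.
Now take the λ-closure:
From 5 via λ: add 4.
From 4 via λ: add 9, 10.
From 9 via λ: add 3, 12.
From 10 via λ: add 8.
No new states can be added; the closed set is {2, 3, 4, 5, 8, 9, 10, 12}.

{2, 3, 4, 5, 8, 9, 10, 12}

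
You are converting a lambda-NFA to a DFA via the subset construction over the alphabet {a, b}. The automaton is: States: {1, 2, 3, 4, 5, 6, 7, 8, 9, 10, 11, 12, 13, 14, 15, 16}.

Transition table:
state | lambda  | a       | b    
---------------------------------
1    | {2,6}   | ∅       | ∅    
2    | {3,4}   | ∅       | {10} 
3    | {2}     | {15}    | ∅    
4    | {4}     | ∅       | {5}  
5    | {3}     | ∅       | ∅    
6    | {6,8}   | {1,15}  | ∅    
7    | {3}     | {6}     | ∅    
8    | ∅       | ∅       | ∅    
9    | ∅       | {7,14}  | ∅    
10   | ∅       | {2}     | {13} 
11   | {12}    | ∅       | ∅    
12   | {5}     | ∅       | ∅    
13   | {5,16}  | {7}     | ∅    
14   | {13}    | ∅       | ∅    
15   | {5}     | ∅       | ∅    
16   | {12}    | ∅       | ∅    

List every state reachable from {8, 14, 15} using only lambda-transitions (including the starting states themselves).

{2, 3, 4, 5, 8, 12, 13, 14, 15, 16}

Start with {8, 14, 15}.
From 14 via lambda: add 13.
From 15 via lambda: add 5.
From 5 via lambda: add 3.
From 13 via lambda: add 16.
From 3 via lambda: add 2.
From 16 via lambda: add 12.
From 2 via lambda: add 4.
No new states can be added; the closed set is {2, 3, 4, 5, 8, 12, 13, 14, 15, 16}.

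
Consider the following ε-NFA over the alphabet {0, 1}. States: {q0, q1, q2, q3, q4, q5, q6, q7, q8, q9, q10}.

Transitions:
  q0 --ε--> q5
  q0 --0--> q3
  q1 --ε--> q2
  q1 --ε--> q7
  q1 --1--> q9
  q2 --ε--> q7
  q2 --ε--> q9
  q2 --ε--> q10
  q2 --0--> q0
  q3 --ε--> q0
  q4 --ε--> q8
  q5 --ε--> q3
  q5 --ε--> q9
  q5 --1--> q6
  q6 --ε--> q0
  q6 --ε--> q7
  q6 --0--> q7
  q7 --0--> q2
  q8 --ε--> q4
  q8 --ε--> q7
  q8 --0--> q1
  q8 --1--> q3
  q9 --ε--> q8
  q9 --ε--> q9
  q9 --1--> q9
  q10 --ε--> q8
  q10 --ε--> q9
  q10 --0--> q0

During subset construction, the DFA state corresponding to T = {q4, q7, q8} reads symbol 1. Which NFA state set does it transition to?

{q0, q3, q4, q5, q7, q8, q9}

q8 on 1 → {q3}.
No 1-transition from q4, q7.
Union after reading 1: {q3}.
Now take the ε-closure:
From q3 via ε: add q0.
From q0 via ε: add q5.
From q5 via ε: add q9.
From q9 via ε: add q8.
From q8 via ε: add q4, q7.
No new states can be added; the closed set is {q0, q3, q4, q5, q7, q8, q9}.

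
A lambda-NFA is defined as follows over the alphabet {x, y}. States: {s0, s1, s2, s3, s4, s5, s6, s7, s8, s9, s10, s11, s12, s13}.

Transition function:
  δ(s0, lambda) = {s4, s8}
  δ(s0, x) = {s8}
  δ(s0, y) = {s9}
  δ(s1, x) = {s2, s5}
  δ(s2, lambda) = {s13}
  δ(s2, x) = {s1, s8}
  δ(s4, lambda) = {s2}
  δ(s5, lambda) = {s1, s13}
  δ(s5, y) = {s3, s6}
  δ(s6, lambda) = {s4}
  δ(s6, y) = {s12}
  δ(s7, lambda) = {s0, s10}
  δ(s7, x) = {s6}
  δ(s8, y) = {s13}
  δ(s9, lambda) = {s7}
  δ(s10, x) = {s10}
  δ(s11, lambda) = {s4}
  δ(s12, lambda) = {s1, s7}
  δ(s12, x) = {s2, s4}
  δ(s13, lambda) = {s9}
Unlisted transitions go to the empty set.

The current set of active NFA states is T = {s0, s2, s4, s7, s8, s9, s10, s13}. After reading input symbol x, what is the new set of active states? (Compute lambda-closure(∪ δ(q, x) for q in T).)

{s0, s1, s2, s4, s6, s7, s8, s9, s10, s13}

s0 on x → {s8}.
s2 on x → {s1, s8}.
s7 on x → {s6}.
s10 on x → {s10}.
No x-transition from s4, s8, s9, s13.
Union after reading x: {s1, s6, s8, s10}.
Now take the lambda-closure:
From s6 via lambda: add s4.
From s4 via lambda: add s2.
From s2 via lambda: add s13.
From s13 via lambda: add s9.
From s9 via lambda: add s7.
From s7 via lambda: add s0.
No new states can be added; the closed set is {s0, s1, s2, s4, s6, s7, s8, s9, s10, s13}.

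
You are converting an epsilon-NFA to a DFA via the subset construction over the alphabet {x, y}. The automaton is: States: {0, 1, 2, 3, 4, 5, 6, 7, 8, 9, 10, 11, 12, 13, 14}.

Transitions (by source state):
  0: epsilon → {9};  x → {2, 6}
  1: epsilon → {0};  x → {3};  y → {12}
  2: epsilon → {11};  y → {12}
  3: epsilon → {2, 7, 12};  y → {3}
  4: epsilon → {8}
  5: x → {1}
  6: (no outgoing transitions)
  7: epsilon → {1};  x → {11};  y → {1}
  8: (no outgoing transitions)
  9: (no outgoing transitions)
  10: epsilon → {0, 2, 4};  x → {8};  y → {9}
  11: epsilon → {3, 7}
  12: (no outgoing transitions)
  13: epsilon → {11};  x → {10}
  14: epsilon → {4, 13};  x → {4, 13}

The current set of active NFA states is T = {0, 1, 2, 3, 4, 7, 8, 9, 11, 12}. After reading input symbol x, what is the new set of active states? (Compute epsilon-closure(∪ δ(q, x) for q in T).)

0 on x → {2, 6}.
1 on x → {3}.
7 on x → {11}.
No x-transition from 2, 3, 4, 8, 9, 11, 12.
Union after reading x: {2, 3, 6, 11}.
Now take the epsilon-closure:
From 3 via epsilon: add 7, 12.
From 7 via epsilon: add 1.
From 1 via epsilon: add 0.
From 0 via epsilon: add 9.
No new states can be added; the closed set is {0, 1, 2, 3, 6, 7, 9, 11, 12}.

{0, 1, 2, 3, 6, 7, 9, 11, 12}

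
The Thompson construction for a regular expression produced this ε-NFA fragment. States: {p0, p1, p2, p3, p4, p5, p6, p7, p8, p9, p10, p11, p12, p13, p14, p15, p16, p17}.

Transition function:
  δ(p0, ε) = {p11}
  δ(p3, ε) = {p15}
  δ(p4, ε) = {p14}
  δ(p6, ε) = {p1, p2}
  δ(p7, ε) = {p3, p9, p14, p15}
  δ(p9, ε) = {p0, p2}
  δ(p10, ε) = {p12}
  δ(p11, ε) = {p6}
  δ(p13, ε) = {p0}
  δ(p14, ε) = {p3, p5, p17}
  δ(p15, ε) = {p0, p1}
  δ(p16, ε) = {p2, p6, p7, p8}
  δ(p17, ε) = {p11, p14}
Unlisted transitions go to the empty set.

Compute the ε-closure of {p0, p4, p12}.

Start with {p0, p4, p12}.
From p0 via ε: add p11.
From p4 via ε: add p14.
From p11 via ε: add p6.
From p14 via ε: add p3, p5, p17.
From p3 via ε: add p15.
From p6 via ε: add p1, p2.
No new states can be added; the closed set is {p0, p1, p2, p3, p4, p5, p6, p11, p12, p14, p15, p17}.

{p0, p1, p2, p3, p4, p5, p6, p11, p12, p14, p15, p17}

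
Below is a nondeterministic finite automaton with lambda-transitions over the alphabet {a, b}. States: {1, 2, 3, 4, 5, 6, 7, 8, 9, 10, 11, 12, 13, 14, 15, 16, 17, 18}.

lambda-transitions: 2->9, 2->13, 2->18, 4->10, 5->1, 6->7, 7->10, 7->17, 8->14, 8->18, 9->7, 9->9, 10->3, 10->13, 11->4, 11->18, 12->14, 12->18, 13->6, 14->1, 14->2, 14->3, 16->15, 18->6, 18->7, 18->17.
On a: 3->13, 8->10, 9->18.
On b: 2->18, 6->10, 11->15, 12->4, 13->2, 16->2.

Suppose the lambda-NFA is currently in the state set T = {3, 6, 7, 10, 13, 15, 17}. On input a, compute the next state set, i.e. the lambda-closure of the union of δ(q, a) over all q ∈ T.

{3, 6, 7, 10, 13, 17}

3 on a → {13}.
No a-transition from 6, 7, 10, 13, 15, 17.
Union after reading a: {13}.
Now take the lambda-closure:
From 13 via lambda: add 6.
From 6 via lambda: add 7.
From 7 via lambda: add 10, 17.
From 10 via lambda: add 3.
No new states can be added; the closed set is {3, 6, 7, 10, 13, 17}.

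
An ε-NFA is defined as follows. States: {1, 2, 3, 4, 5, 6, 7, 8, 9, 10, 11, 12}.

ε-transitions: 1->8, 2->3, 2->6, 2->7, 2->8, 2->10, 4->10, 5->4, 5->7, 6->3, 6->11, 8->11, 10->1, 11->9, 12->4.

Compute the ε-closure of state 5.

Start with {5}.
From 5 via ε: add 4, 7.
From 4 via ε: add 10.
From 10 via ε: add 1.
From 1 via ε: add 8.
From 8 via ε: add 11.
From 11 via ε: add 9.
No new states can be added; the closed set is {1, 4, 5, 7, 8, 9, 10, 11}.

{1, 4, 5, 7, 8, 9, 10, 11}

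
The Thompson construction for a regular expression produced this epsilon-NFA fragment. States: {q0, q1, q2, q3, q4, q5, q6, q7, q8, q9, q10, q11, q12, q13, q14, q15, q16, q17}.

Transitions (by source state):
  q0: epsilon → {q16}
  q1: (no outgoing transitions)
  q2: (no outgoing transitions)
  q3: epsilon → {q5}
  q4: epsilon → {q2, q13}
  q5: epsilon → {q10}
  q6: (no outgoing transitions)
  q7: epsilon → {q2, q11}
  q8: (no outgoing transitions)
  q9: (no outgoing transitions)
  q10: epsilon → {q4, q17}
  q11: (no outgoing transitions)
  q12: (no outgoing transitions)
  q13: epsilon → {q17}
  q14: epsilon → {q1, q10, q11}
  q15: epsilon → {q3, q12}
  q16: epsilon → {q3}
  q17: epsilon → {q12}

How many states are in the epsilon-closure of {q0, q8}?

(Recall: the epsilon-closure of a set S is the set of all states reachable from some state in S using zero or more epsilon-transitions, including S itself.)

Start with {q0, q8}.
From q0 via epsilon: add q16.
From q16 via epsilon: add q3.
From q3 via epsilon: add q5.
From q5 via epsilon: add q10.
From q10 via epsilon: add q4, q17.
From q4 via epsilon: add q2, q13.
From q17 via epsilon: add q12.
epsilon-closure = {q0, q2, q3, q4, q5, q8, q10, q12, q13, q16, q17}, which has 11 states.

11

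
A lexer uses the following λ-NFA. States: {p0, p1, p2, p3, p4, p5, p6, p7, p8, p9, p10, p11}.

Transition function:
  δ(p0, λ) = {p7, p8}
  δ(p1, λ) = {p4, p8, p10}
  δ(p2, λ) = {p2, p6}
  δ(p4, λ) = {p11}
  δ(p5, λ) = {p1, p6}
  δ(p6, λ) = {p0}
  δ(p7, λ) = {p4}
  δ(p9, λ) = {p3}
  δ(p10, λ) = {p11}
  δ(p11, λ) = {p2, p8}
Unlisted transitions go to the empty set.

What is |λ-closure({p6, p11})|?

Start with {p6, p11}.
From p6 via λ: add p0.
From p11 via λ: add p2, p8.
From p0 via λ: add p7.
From p7 via λ: add p4.
λ-closure = {p0, p2, p4, p6, p7, p8, p11}, which has 7 states.

7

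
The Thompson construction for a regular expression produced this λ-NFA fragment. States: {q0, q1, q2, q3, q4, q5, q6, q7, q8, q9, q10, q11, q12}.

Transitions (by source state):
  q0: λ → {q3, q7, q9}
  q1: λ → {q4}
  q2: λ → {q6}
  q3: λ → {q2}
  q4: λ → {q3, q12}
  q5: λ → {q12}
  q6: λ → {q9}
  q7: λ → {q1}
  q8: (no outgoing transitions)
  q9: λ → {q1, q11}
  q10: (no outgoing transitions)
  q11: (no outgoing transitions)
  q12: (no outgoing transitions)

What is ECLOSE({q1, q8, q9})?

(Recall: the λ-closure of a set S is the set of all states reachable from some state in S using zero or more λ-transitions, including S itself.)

{q1, q2, q3, q4, q6, q8, q9, q11, q12}

Start with {q1, q8, q9}.
From q1 via λ: add q4.
From q9 via λ: add q11.
From q4 via λ: add q3, q12.
From q3 via λ: add q2.
From q2 via λ: add q6.
No new states can be added; the closed set is {q1, q2, q3, q4, q6, q8, q9, q11, q12}.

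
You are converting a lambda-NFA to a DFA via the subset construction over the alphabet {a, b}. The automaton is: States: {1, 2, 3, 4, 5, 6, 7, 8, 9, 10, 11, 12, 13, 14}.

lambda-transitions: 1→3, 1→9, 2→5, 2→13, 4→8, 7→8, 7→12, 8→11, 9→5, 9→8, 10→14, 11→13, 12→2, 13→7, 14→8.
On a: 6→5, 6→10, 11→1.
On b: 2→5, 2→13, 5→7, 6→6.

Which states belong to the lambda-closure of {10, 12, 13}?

{2, 5, 7, 8, 10, 11, 12, 13, 14}

Start with {10, 12, 13}.
From 10 via lambda: add 14.
From 12 via lambda: add 2.
From 13 via lambda: add 7.
From 2 via lambda: add 5.
From 7 via lambda: add 8.
From 8 via lambda: add 11.
No new states can be added; the closed set is {2, 5, 7, 8, 10, 11, 12, 13, 14}.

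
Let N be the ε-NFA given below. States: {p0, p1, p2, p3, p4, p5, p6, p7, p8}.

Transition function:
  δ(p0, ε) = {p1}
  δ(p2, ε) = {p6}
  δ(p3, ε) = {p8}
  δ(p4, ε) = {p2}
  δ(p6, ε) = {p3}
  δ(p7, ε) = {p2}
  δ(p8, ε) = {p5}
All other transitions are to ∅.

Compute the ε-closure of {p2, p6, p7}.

Start with {p2, p6, p7}.
From p6 via ε: add p3.
From p3 via ε: add p8.
From p8 via ε: add p5.
No new states can be added; the closed set is {p2, p3, p5, p6, p7, p8}.

{p2, p3, p5, p6, p7, p8}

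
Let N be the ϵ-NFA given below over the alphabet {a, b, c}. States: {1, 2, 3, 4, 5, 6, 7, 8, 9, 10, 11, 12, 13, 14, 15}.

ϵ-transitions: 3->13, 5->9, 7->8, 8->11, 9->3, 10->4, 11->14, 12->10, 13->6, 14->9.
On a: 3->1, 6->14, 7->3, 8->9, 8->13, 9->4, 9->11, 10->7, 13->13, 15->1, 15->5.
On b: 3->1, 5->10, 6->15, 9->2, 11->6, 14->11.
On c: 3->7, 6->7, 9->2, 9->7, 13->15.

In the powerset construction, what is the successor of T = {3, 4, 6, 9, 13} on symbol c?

3 on c → {7}.
6 on c → {7}.
9 on c → {2, 7}.
13 on c → {15}.
No c-transition from 4.
Union after reading c: {2, 7, 15}.
Now take the ϵ-closure:
From 7 via ϵ: add 8.
From 8 via ϵ: add 11.
From 11 via ϵ: add 14.
From 14 via ϵ: add 9.
From 9 via ϵ: add 3.
From 3 via ϵ: add 13.
From 13 via ϵ: add 6.
No new states can be added; the closed set is {2, 3, 6, 7, 8, 9, 11, 13, 14, 15}.

{2, 3, 6, 7, 8, 9, 11, 13, 14, 15}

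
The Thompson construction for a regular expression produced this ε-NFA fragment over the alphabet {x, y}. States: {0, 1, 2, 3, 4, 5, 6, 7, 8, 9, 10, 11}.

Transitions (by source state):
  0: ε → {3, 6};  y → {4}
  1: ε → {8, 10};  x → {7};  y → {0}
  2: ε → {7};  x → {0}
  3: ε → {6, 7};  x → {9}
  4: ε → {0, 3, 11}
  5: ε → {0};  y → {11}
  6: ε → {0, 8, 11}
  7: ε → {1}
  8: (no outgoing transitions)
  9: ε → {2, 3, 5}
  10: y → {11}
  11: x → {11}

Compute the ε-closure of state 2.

{1, 2, 7, 8, 10}

Start with {2}.
From 2 via ε: add 7.
From 7 via ε: add 1.
From 1 via ε: add 8, 10.
No new states can be added; the closed set is {1, 2, 7, 8, 10}.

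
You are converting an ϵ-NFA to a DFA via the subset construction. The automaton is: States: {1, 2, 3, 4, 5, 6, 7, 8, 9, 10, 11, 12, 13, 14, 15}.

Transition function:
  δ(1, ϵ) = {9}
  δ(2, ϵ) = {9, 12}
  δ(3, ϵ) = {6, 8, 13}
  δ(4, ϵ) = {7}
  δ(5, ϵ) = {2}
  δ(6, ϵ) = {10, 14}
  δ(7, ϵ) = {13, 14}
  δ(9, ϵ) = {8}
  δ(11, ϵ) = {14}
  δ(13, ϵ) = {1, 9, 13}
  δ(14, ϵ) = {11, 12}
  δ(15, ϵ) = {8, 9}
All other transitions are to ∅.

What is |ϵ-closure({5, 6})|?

Start with {5, 6}.
From 5 via ϵ: add 2.
From 6 via ϵ: add 10, 14.
From 2 via ϵ: add 9, 12.
From 14 via ϵ: add 11.
From 9 via ϵ: add 8.
ϵ-closure = {2, 5, 6, 8, 9, 10, 11, 12, 14}, which has 9 states.

9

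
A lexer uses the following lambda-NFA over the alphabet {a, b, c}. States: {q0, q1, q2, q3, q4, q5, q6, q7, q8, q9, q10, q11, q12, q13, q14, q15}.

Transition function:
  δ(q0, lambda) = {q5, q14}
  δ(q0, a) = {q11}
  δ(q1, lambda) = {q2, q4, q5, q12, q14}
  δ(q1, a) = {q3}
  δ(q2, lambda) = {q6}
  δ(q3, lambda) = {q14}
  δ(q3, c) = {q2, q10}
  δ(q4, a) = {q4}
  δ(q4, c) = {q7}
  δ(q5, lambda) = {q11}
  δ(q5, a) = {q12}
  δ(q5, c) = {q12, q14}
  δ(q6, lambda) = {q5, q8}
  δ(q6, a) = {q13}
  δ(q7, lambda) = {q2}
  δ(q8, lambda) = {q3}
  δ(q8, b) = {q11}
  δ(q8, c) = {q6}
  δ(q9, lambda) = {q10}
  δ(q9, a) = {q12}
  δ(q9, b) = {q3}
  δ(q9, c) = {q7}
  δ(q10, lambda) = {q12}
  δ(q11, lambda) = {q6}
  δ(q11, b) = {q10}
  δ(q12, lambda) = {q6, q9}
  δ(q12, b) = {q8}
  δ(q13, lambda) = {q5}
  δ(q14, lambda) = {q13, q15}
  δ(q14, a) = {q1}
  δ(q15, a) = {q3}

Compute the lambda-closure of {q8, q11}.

Start with {q8, q11}.
From q8 via lambda: add q3.
From q11 via lambda: add q6.
From q3 via lambda: add q14.
From q6 via lambda: add q5.
From q14 via lambda: add q13, q15.
No new states can be added; the closed set is {q3, q5, q6, q8, q11, q13, q14, q15}.

{q3, q5, q6, q8, q11, q13, q14, q15}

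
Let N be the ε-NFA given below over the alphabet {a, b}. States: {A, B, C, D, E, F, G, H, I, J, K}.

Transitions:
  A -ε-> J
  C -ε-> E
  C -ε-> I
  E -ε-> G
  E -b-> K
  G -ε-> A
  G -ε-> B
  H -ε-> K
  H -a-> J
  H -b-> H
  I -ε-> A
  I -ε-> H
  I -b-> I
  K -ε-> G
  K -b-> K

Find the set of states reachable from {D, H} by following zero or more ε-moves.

{A, B, D, G, H, J, K}

Start with {D, H}.
From H via ε: add K.
From K via ε: add G.
From G via ε: add A, B.
From A via ε: add J.
No new states can be added; the closed set is {A, B, D, G, H, J, K}.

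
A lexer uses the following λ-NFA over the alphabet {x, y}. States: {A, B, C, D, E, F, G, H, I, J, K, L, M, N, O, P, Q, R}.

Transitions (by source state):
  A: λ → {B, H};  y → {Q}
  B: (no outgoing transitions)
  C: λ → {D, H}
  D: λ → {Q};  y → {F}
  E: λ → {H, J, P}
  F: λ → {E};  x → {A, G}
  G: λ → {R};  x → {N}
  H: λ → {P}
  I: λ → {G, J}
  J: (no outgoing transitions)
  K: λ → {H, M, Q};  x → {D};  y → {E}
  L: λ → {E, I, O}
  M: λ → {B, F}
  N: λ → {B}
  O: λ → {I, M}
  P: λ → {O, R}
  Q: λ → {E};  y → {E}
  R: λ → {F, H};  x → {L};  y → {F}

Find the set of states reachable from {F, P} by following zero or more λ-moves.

{B, E, F, G, H, I, J, M, O, P, R}

Start with {F, P}.
From F via λ: add E.
From P via λ: add O, R.
From E via λ: add H, J.
From O via λ: add I, M.
From I via λ: add G.
From M via λ: add B.
No new states can be added; the closed set is {B, E, F, G, H, I, J, M, O, P, R}.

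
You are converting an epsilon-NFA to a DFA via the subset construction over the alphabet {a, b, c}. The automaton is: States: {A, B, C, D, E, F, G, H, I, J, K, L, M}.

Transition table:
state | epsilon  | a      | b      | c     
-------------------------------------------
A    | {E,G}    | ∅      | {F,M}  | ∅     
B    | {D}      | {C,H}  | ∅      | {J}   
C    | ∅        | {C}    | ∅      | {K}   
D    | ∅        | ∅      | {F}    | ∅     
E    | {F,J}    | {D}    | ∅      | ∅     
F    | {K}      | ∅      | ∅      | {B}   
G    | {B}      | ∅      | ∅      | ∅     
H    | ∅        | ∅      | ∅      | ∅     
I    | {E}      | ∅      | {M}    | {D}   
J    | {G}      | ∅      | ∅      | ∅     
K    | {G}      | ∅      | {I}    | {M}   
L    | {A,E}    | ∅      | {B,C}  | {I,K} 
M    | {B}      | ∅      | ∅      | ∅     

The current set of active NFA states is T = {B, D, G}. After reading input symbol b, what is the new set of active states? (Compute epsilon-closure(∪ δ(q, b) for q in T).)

D on b → {F}.
No b-transition from B, G.
Union after reading b: {F}.
Now take the epsilon-closure:
From F via epsilon: add K.
From K via epsilon: add G.
From G via epsilon: add B.
From B via epsilon: add D.
No new states can be added; the closed set is {B, D, F, G, K}.

{B, D, F, G, K}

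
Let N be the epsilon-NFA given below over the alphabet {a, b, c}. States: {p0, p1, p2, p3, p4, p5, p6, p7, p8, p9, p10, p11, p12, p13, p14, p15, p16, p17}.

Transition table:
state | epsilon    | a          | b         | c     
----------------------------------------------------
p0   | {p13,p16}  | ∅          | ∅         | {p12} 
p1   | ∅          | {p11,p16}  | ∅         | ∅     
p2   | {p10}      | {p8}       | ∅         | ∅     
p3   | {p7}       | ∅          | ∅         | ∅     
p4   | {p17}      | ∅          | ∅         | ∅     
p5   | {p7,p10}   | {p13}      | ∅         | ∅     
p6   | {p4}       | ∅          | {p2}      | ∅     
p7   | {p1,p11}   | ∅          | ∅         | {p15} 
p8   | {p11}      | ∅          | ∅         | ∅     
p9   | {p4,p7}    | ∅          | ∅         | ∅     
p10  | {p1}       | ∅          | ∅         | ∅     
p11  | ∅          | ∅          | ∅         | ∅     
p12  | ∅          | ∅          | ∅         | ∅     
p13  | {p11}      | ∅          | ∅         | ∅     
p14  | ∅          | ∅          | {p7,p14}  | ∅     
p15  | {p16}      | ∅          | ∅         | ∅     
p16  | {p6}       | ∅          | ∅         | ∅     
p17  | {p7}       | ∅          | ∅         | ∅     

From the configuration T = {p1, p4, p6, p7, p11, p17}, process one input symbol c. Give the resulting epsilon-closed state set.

{p1, p4, p6, p7, p11, p15, p16, p17}

p7 on c → {p15}.
No c-transition from p1, p4, p6, p11, p17.
Union after reading c: {p15}.
Now take the epsilon-closure:
From p15 via epsilon: add p16.
From p16 via epsilon: add p6.
From p6 via epsilon: add p4.
From p4 via epsilon: add p17.
From p17 via epsilon: add p7.
From p7 via epsilon: add p1, p11.
No new states can be added; the closed set is {p1, p4, p6, p7, p11, p15, p16, p17}.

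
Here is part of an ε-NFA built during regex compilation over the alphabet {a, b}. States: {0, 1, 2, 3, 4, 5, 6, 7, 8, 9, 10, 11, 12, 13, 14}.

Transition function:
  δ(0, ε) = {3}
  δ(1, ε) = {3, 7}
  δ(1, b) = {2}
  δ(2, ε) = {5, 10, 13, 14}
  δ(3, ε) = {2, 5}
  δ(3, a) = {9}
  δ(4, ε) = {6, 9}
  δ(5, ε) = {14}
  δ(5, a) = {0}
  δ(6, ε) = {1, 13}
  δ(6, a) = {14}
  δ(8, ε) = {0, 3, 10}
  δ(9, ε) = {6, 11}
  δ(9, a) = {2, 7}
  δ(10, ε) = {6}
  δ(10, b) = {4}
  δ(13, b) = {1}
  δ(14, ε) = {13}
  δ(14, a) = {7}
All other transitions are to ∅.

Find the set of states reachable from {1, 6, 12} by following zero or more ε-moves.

Start with {1, 6, 12}.
From 1 via ε: add 3, 7.
From 6 via ε: add 13.
From 3 via ε: add 2, 5.
From 2 via ε: add 10, 14.
No new states can be added; the closed set is {1, 2, 3, 5, 6, 7, 10, 12, 13, 14}.

{1, 2, 3, 5, 6, 7, 10, 12, 13, 14}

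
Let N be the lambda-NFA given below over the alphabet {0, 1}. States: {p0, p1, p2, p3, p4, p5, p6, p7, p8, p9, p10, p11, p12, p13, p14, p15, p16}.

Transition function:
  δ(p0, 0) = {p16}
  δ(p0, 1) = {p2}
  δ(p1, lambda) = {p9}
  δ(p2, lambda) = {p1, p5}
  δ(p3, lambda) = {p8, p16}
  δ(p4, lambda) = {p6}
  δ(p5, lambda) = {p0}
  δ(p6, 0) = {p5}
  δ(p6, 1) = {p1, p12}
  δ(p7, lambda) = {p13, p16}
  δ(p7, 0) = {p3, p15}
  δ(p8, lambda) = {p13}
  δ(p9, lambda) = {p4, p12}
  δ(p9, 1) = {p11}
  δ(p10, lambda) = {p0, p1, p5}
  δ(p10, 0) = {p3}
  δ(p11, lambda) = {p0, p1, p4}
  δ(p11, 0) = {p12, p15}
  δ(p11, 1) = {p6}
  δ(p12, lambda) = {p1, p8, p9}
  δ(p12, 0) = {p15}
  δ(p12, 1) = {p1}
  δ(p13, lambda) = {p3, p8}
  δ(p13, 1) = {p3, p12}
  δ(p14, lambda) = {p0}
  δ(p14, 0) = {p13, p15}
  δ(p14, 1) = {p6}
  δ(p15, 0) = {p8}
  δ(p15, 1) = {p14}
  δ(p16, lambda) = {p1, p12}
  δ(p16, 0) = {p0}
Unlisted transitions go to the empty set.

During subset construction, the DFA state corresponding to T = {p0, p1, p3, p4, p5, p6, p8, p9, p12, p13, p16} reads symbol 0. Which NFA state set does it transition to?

p0 on 0 → {p16}.
p6 on 0 → {p5}.
p12 on 0 → {p15}.
p16 on 0 → {p0}.
No 0-transition from p1, p3, p4, p5, p8, p9, p13.
Union after reading 0: {p0, p5, p15, p16}.
Now take the lambda-closure:
From p16 via lambda: add p1, p12.
From p1 via lambda: add p9.
From p12 via lambda: add p8.
From p8 via lambda: add p13.
From p9 via lambda: add p4.
From p4 via lambda: add p6.
From p13 via lambda: add p3.
No new states can be added; the closed set is {p0, p1, p3, p4, p5, p6, p8, p9, p12, p13, p15, p16}.

{p0, p1, p3, p4, p5, p6, p8, p9, p12, p13, p15, p16}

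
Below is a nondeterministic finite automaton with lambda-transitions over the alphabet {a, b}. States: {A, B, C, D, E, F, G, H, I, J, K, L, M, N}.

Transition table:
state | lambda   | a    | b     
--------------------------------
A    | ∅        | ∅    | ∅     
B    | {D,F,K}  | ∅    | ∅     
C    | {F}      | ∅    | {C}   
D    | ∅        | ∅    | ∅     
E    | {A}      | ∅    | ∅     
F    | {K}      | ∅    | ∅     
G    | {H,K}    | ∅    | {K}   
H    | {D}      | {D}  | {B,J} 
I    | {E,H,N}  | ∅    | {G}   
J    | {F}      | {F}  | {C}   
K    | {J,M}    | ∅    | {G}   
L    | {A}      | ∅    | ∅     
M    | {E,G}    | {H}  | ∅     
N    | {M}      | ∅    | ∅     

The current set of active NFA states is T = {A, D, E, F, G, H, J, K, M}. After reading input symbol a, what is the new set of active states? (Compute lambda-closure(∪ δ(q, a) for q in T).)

{A, D, E, F, G, H, J, K, M}

H on a → {D}.
J on a → {F}.
M on a → {H}.
No a-transition from A, D, E, F, G, K.
Union after reading a: {D, F, H}.
Now take the lambda-closure:
From F via lambda: add K.
From K via lambda: add J, M.
From M via lambda: add E, G.
From E via lambda: add A.
No new states can be added; the closed set is {A, D, E, F, G, H, J, K, M}.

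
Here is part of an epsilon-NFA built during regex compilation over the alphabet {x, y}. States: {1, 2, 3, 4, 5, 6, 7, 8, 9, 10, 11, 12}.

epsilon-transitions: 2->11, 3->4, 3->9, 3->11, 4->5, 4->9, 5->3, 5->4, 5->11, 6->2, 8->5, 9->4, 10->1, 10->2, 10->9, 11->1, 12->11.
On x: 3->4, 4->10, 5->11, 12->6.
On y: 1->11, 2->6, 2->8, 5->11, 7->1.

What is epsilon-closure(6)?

{1, 2, 6, 11}

Start with {6}.
From 6 via epsilon: add 2.
From 2 via epsilon: add 11.
From 11 via epsilon: add 1.
No new states can be added; the closed set is {1, 2, 6, 11}.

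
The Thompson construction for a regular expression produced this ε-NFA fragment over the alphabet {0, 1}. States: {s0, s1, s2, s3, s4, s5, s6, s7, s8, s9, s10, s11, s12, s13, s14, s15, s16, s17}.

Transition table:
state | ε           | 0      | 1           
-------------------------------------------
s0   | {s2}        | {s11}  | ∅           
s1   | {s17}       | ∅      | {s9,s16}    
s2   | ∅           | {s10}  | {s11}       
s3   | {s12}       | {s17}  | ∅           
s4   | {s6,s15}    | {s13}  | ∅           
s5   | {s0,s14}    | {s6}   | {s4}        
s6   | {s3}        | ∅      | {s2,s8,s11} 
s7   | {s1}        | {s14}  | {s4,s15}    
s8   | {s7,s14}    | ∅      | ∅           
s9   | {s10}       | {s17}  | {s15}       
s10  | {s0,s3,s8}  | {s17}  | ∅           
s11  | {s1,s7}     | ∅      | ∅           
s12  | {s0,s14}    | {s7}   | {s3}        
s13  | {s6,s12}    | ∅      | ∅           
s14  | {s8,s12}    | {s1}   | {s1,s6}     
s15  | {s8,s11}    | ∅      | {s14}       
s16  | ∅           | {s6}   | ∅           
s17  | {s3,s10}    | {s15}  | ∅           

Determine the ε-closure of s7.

{s0, s1, s2, s3, s7, s8, s10, s12, s14, s17}

Start with {s7}.
From s7 via ε: add s1.
From s1 via ε: add s17.
From s17 via ε: add s3, s10.
From s3 via ε: add s12.
From s10 via ε: add s0, s8.
From s0 via ε: add s2.
From s8 via ε: add s14.
No new states can be added; the closed set is {s0, s1, s2, s3, s7, s8, s10, s12, s14, s17}.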